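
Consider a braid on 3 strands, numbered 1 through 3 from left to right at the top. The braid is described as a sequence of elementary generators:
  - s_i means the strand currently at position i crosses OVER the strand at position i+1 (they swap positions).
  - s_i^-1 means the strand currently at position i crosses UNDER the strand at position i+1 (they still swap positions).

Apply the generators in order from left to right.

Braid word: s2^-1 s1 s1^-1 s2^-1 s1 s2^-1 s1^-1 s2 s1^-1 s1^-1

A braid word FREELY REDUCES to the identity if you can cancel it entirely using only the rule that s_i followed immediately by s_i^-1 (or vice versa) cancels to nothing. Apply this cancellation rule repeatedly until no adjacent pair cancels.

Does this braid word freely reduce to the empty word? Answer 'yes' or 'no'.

Answer: no

Derivation:
Gen 1 (s2^-1): push. Stack: [s2^-1]
Gen 2 (s1): push. Stack: [s2^-1 s1]
Gen 3 (s1^-1): cancels prior s1. Stack: [s2^-1]
Gen 4 (s2^-1): push. Stack: [s2^-1 s2^-1]
Gen 5 (s1): push. Stack: [s2^-1 s2^-1 s1]
Gen 6 (s2^-1): push. Stack: [s2^-1 s2^-1 s1 s2^-1]
Gen 7 (s1^-1): push. Stack: [s2^-1 s2^-1 s1 s2^-1 s1^-1]
Gen 8 (s2): push. Stack: [s2^-1 s2^-1 s1 s2^-1 s1^-1 s2]
Gen 9 (s1^-1): push. Stack: [s2^-1 s2^-1 s1 s2^-1 s1^-1 s2 s1^-1]
Gen 10 (s1^-1): push. Stack: [s2^-1 s2^-1 s1 s2^-1 s1^-1 s2 s1^-1 s1^-1]
Reduced word: s2^-1 s2^-1 s1 s2^-1 s1^-1 s2 s1^-1 s1^-1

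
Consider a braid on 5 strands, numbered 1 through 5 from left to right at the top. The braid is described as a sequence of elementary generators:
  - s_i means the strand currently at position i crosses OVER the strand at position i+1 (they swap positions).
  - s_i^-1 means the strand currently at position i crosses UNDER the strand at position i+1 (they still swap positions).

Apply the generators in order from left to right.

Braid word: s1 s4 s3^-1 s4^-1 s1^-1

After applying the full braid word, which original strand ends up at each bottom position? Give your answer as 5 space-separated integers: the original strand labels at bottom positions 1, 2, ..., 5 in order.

Gen 1 (s1): strand 1 crosses over strand 2. Perm now: [2 1 3 4 5]
Gen 2 (s4): strand 4 crosses over strand 5. Perm now: [2 1 3 5 4]
Gen 3 (s3^-1): strand 3 crosses under strand 5. Perm now: [2 1 5 3 4]
Gen 4 (s4^-1): strand 3 crosses under strand 4. Perm now: [2 1 5 4 3]
Gen 5 (s1^-1): strand 2 crosses under strand 1. Perm now: [1 2 5 4 3]

Answer: 1 2 5 4 3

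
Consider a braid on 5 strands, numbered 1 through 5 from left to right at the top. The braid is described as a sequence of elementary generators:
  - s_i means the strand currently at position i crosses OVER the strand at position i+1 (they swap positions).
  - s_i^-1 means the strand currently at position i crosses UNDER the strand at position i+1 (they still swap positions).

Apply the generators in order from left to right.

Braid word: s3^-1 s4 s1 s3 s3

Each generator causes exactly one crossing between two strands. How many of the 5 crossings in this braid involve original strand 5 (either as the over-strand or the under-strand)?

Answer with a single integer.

Answer: 3

Derivation:
Gen 1: crossing 3x4. Involves strand 5? no. Count so far: 0
Gen 2: crossing 3x5. Involves strand 5? yes. Count so far: 1
Gen 3: crossing 1x2. Involves strand 5? no. Count so far: 1
Gen 4: crossing 4x5. Involves strand 5? yes. Count so far: 2
Gen 5: crossing 5x4. Involves strand 5? yes. Count so far: 3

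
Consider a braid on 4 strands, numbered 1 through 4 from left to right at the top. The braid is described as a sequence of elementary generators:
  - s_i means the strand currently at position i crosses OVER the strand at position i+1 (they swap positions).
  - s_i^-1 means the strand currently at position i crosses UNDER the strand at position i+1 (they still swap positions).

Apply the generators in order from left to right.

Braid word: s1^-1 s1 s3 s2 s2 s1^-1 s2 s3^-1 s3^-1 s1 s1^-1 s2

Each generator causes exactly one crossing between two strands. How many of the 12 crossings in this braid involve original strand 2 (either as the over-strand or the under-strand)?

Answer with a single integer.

Answer: 7

Derivation:
Gen 1: crossing 1x2. Involves strand 2? yes. Count so far: 1
Gen 2: crossing 2x1. Involves strand 2? yes. Count so far: 2
Gen 3: crossing 3x4. Involves strand 2? no. Count so far: 2
Gen 4: crossing 2x4. Involves strand 2? yes. Count so far: 3
Gen 5: crossing 4x2. Involves strand 2? yes. Count so far: 4
Gen 6: crossing 1x2. Involves strand 2? yes. Count so far: 5
Gen 7: crossing 1x4. Involves strand 2? no. Count so far: 5
Gen 8: crossing 1x3. Involves strand 2? no. Count so far: 5
Gen 9: crossing 3x1. Involves strand 2? no. Count so far: 5
Gen 10: crossing 2x4. Involves strand 2? yes. Count so far: 6
Gen 11: crossing 4x2. Involves strand 2? yes. Count so far: 7
Gen 12: crossing 4x1. Involves strand 2? no. Count so far: 7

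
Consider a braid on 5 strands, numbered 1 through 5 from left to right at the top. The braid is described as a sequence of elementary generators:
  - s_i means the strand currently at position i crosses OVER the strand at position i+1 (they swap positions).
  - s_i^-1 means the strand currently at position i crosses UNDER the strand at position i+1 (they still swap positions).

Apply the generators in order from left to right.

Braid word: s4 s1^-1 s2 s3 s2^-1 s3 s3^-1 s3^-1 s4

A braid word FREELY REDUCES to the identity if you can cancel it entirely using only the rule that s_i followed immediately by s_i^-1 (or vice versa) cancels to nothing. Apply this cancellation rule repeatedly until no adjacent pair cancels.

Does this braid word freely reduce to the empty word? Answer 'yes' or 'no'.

Gen 1 (s4): push. Stack: [s4]
Gen 2 (s1^-1): push. Stack: [s4 s1^-1]
Gen 3 (s2): push. Stack: [s4 s1^-1 s2]
Gen 4 (s3): push. Stack: [s4 s1^-1 s2 s3]
Gen 5 (s2^-1): push. Stack: [s4 s1^-1 s2 s3 s2^-1]
Gen 6 (s3): push. Stack: [s4 s1^-1 s2 s3 s2^-1 s3]
Gen 7 (s3^-1): cancels prior s3. Stack: [s4 s1^-1 s2 s3 s2^-1]
Gen 8 (s3^-1): push. Stack: [s4 s1^-1 s2 s3 s2^-1 s3^-1]
Gen 9 (s4): push. Stack: [s4 s1^-1 s2 s3 s2^-1 s3^-1 s4]
Reduced word: s4 s1^-1 s2 s3 s2^-1 s3^-1 s4

Answer: no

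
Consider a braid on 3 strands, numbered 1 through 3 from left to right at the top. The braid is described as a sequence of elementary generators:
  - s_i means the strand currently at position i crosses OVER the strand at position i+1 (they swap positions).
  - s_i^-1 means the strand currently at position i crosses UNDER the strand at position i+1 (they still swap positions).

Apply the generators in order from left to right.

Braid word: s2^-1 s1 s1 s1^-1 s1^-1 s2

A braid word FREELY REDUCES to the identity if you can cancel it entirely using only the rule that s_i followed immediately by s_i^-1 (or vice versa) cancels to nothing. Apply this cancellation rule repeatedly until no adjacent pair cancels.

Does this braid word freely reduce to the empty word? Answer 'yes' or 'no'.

Answer: yes

Derivation:
Gen 1 (s2^-1): push. Stack: [s2^-1]
Gen 2 (s1): push. Stack: [s2^-1 s1]
Gen 3 (s1): push. Stack: [s2^-1 s1 s1]
Gen 4 (s1^-1): cancels prior s1. Stack: [s2^-1 s1]
Gen 5 (s1^-1): cancels prior s1. Stack: [s2^-1]
Gen 6 (s2): cancels prior s2^-1. Stack: []
Reduced word: (empty)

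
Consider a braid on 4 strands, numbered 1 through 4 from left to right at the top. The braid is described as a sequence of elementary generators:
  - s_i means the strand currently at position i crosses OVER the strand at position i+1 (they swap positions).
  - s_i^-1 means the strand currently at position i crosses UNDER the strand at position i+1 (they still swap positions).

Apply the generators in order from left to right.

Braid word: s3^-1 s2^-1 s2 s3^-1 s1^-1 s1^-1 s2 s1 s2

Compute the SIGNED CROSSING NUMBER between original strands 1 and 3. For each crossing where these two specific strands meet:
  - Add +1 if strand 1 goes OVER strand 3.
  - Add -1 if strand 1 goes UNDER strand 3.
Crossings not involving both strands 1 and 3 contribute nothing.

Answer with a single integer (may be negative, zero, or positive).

Answer: 1

Derivation:
Gen 1: crossing 3x4. Both 1&3? no. Sum: 0
Gen 2: crossing 2x4. Both 1&3? no. Sum: 0
Gen 3: crossing 4x2. Both 1&3? no. Sum: 0
Gen 4: crossing 4x3. Both 1&3? no. Sum: 0
Gen 5: crossing 1x2. Both 1&3? no. Sum: 0
Gen 6: crossing 2x1. Both 1&3? no. Sum: 0
Gen 7: crossing 2x3. Both 1&3? no. Sum: 0
Gen 8: 1 over 3. Both 1&3? yes. Contrib: +1. Sum: 1
Gen 9: crossing 1x2. Both 1&3? no. Sum: 1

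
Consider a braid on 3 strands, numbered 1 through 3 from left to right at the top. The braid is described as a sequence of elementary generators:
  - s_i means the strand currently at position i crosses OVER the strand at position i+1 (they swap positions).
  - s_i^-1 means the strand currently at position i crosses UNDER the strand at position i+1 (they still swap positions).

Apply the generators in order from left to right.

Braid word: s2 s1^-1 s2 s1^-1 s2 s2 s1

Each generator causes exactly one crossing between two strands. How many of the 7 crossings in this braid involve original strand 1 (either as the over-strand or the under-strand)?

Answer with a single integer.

Answer: 4

Derivation:
Gen 1: crossing 2x3. Involves strand 1? no. Count so far: 0
Gen 2: crossing 1x3. Involves strand 1? yes. Count so far: 1
Gen 3: crossing 1x2. Involves strand 1? yes. Count so far: 2
Gen 4: crossing 3x2. Involves strand 1? no. Count so far: 2
Gen 5: crossing 3x1. Involves strand 1? yes. Count so far: 3
Gen 6: crossing 1x3. Involves strand 1? yes. Count so far: 4
Gen 7: crossing 2x3. Involves strand 1? no. Count so far: 4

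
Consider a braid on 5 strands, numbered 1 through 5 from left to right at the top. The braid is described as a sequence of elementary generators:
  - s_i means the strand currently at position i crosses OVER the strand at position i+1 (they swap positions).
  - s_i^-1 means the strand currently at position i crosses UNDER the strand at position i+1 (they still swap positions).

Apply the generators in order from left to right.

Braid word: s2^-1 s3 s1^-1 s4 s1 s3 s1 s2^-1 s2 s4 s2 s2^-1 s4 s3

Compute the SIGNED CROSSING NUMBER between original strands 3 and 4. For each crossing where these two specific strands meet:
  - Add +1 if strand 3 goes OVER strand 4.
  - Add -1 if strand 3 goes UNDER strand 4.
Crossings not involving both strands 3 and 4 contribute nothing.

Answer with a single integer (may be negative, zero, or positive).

Gen 1: crossing 2x3. Both 3&4? no. Sum: 0
Gen 2: crossing 2x4. Both 3&4? no. Sum: 0
Gen 3: crossing 1x3. Both 3&4? no. Sum: 0
Gen 4: crossing 2x5. Both 3&4? no. Sum: 0
Gen 5: crossing 3x1. Both 3&4? no. Sum: 0
Gen 6: crossing 4x5. Both 3&4? no. Sum: 0
Gen 7: crossing 1x3. Both 3&4? no. Sum: 0
Gen 8: crossing 1x5. Both 3&4? no. Sum: 0
Gen 9: crossing 5x1. Both 3&4? no. Sum: 0
Gen 10: crossing 4x2. Both 3&4? no. Sum: 0
Gen 11: crossing 1x5. Both 3&4? no. Sum: 0
Gen 12: crossing 5x1. Both 3&4? no. Sum: 0
Gen 13: crossing 2x4. Both 3&4? no. Sum: 0
Gen 14: crossing 5x4. Both 3&4? no. Sum: 0

Answer: 0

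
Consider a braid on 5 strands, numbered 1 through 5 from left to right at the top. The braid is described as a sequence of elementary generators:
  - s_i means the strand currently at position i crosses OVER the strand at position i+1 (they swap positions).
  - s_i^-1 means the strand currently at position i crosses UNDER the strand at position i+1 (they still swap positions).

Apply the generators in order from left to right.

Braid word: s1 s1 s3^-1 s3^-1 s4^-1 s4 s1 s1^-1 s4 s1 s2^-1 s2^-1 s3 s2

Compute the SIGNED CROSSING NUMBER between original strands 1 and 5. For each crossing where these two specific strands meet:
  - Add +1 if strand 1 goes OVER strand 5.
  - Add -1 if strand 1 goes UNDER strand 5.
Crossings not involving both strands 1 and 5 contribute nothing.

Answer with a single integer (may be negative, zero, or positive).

Gen 1: crossing 1x2. Both 1&5? no. Sum: 0
Gen 2: crossing 2x1. Both 1&5? no. Sum: 0
Gen 3: crossing 3x4. Both 1&5? no. Sum: 0
Gen 4: crossing 4x3. Both 1&5? no. Sum: 0
Gen 5: crossing 4x5. Both 1&5? no. Sum: 0
Gen 6: crossing 5x4. Both 1&5? no. Sum: 0
Gen 7: crossing 1x2. Both 1&5? no. Sum: 0
Gen 8: crossing 2x1. Both 1&5? no. Sum: 0
Gen 9: crossing 4x5. Both 1&5? no. Sum: 0
Gen 10: crossing 1x2. Both 1&5? no. Sum: 0
Gen 11: crossing 1x3. Both 1&5? no. Sum: 0
Gen 12: crossing 3x1. Both 1&5? no. Sum: 0
Gen 13: crossing 3x5. Both 1&5? no. Sum: 0
Gen 14: 1 over 5. Both 1&5? yes. Contrib: +1. Sum: 1

Answer: 1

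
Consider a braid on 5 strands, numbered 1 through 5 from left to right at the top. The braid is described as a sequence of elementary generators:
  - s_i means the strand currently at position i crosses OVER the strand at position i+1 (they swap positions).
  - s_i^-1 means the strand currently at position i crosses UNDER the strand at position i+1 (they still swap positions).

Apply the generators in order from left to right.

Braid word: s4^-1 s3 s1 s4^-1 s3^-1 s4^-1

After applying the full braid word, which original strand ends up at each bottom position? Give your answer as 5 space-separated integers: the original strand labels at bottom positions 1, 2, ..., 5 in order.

Gen 1 (s4^-1): strand 4 crosses under strand 5. Perm now: [1 2 3 5 4]
Gen 2 (s3): strand 3 crosses over strand 5. Perm now: [1 2 5 3 4]
Gen 3 (s1): strand 1 crosses over strand 2. Perm now: [2 1 5 3 4]
Gen 4 (s4^-1): strand 3 crosses under strand 4. Perm now: [2 1 5 4 3]
Gen 5 (s3^-1): strand 5 crosses under strand 4. Perm now: [2 1 4 5 3]
Gen 6 (s4^-1): strand 5 crosses under strand 3. Perm now: [2 1 4 3 5]

Answer: 2 1 4 3 5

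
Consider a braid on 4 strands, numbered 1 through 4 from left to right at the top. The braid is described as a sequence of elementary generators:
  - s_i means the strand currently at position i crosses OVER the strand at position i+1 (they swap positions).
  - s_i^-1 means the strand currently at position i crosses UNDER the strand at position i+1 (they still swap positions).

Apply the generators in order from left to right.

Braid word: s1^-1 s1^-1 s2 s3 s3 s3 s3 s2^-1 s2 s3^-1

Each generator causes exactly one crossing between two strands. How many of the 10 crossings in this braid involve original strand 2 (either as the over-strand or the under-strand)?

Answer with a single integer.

Answer: 10

Derivation:
Gen 1: crossing 1x2. Involves strand 2? yes. Count so far: 1
Gen 2: crossing 2x1. Involves strand 2? yes. Count so far: 2
Gen 3: crossing 2x3. Involves strand 2? yes. Count so far: 3
Gen 4: crossing 2x4. Involves strand 2? yes. Count so far: 4
Gen 5: crossing 4x2. Involves strand 2? yes. Count so far: 5
Gen 6: crossing 2x4. Involves strand 2? yes. Count so far: 6
Gen 7: crossing 4x2. Involves strand 2? yes. Count so far: 7
Gen 8: crossing 3x2. Involves strand 2? yes. Count so far: 8
Gen 9: crossing 2x3. Involves strand 2? yes. Count so far: 9
Gen 10: crossing 2x4. Involves strand 2? yes. Count so far: 10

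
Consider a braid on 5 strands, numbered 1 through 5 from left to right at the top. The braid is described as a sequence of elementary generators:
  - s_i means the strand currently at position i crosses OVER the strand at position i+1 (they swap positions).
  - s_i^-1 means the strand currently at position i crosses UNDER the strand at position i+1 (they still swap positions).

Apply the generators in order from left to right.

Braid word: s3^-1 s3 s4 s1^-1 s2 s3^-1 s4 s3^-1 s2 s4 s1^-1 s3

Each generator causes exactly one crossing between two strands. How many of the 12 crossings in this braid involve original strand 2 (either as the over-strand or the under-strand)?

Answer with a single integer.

Gen 1: crossing 3x4. Involves strand 2? no. Count so far: 0
Gen 2: crossing 4x3. Involves strand 2? no. Count so far: 0
Gen 3: crossing 4x5. Involves strand 2? no. Count so far: 0
Gen 4: crossing 1x2. Involves strand 2? yes. Count so far: 1
Gen 5: crossing 1x3. Involves strand 2? no. Count so far: 1
Gen 6: crossing 1x5. Involves strand 2? no. Count so far: 1
Gen 7: crossing 1x4. Involves strand 2? no. Count so far: 1
Gen 8: crossing 5x4. Involves strand 2? no. Count so far: 1
Gen 9: crossing 3x4. Involves strand 2? no. Count so far: 1
Gen 10: crossing 5x1. Involves strand 2? no. Count so far: 1
Gen 11: crossing 2x4. Involves strand 2? yes. Count so far: 2
Gen 12: crossing 3x1. Involves strand 2? no. Count so far: 2

Answer: 2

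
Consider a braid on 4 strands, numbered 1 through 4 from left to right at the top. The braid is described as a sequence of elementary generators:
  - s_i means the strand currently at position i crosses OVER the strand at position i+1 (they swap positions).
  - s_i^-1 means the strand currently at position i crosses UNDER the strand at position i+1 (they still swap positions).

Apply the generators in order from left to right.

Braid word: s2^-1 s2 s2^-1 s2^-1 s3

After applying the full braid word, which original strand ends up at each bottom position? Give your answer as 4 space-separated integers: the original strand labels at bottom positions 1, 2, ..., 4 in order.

Gen 1 (s2^-1): strand 2 crosses under strand 3. Perm now: [1 3 2 4]
Gen 2 (s2): strand 3 crosses over strand 2. Perm now: [1 2 3 4]
Gen 3 (s2^-1): strand 2 crosses under strand 3. Perm now: [1 3 2 4]
Gen 4 (s2^-1): strand 3 crosses under strand 2. Perm now: [1 2 3 4]
Gen 5 (s3): strand 3 crosses over strand 4. Perm now: [1 2 4 3]

Answer: 1 2 4 3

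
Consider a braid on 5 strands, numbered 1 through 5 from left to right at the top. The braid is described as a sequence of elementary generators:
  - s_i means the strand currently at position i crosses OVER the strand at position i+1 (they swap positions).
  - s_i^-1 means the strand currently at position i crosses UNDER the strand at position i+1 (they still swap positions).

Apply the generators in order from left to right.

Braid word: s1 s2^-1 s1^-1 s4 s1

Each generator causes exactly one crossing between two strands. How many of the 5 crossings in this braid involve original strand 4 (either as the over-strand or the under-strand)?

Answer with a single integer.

Gen 1: crossing 1x2. Involves strand 4? no. Count so far: 0
Gen 2: crossing 1x3. Involves strand 4? no. Count so far: 0
Gen 3: crossing 2x3. Involves strand 4? no. Count so far: 0
Gen 4: crossing 4x5. Involves strand 4? yes. Count so far: 1
Gen 5: crossing 3x2. Involves strand 4? no. Count so far: 1

Answer: 1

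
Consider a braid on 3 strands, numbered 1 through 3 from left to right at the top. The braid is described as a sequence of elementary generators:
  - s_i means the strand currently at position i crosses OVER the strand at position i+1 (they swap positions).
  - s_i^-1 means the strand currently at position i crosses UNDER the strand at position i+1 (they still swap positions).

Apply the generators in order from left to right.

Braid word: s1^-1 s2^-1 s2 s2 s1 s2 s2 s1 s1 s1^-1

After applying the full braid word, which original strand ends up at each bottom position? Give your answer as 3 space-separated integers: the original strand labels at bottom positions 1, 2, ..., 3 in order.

Answer: 2 3 1

Derivation:
Gen 1 (s1^-1): strand 1 crosses under strand 2. Perm now: [2 1 3]
Gen 2 (s2^-1): strand 1 crosses under strand 3. Perm now: [2 3 1]
Gen 3 (s2): strand 3 crosses over strand 1. Perm now: [2 1 3]
Gen 4 (s2): strand 1 crosses over strand 3. Perm now: [2 3 1]
Gen 5 (s1): strand 2 crosses over strand 3. Perm now: [3 2 1]
Gen 6 (s2): strand 2 crosses over strand 1. Perm now: [3 1 2]
Gen 7 (s2): strand 1 crosses over strand 2. Perm now: [3 2 1]
Gen 8 (s1): strand 3 crosses over strand 2. Perm now: [2 3 1]
Gen 9 (s1): strand 2 crosses over strand 3. Perm now: [3 2 1]
Gen 10 (s1^-1): strand 3 crosses under strand 2. Perm now: [2 3 1]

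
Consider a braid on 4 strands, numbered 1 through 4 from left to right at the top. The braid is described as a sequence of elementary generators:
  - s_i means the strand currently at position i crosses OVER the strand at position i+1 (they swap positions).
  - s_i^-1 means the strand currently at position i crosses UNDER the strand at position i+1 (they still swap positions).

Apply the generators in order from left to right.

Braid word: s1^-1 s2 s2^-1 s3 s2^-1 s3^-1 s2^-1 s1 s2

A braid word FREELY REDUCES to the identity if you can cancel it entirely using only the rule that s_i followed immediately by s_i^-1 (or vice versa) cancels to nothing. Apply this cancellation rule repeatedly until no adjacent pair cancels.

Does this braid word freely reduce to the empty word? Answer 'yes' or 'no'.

Answer: no

Derivation:
Gen 1 (s1^-1): push. Stack: [s1^-1]
Gen 2 (s2): push. Stack: [s1^-1 s2]
Gen 3 (s2^-1): cancels prior s2. Stack: [s1^-1]
Gen 4 (s3): push. Stack: [s1^-1 s3]
Gen 5 (s2^-1): push. Stack: [s1^-1 s3 s2^-1]
Gen 6 (s3^-1): push. Stack: [s1^-1 s3 s2^-1 s3^-1]
Gen 7 (s2^-1): push. Stack: [s1^-1 s3 s2^-1 s3^-1 s2^-1]
Gen 8 (s1): push. Stack: [s1^-1 s3 s2^-1 s3^-1 s2^-1 s1]
Gen 9 (s2): push. Stack: [s1^-1 s3 s2^-1 s3^-1 s2^-1 s1 s2]
Reduced word: s1^-1 s3 s2^-1 s3^-1 s2^-1 s1 s2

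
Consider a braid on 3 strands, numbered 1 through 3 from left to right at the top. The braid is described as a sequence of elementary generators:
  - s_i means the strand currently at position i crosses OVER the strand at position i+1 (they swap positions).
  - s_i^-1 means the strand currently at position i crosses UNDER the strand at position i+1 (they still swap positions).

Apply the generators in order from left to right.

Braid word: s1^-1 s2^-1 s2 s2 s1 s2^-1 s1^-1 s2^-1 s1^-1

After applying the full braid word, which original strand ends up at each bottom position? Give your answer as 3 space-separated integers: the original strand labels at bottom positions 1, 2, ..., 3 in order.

Gen 1 (s1^-1): strand 1 crosses under strand 2. Perm now: [2 1 3]
Gen 2 (s2^-1): strand 1 crosses under strand 3. Perm now: [2 3 1]
Gen 3 (s2): strand 3 crosses over strand 1. Perm now: [2 1 3]
Gen 4 (s2): strand 1 crosses over strand 3. Perm now: [2 3 1]
Gen 5 (s1): strand 2 crosses over strand 3. Perm now: [3 2 1]
Gen 6 (s2^-1): strand 2 crosses under strand 1. Perm now: [3 1 2]
Gen 7 (s1^-1): strand 3 crosses under strand 1. Perm now: [1 3 2]
Gen 8 (s2^-1): strand 3 crosses under strand 2. Perm now: [1 2 3]
Gen 9 (s1^-1): strand 1 crosses under strand 2. Perm now: [2 1 3]

Answer: 2 1 3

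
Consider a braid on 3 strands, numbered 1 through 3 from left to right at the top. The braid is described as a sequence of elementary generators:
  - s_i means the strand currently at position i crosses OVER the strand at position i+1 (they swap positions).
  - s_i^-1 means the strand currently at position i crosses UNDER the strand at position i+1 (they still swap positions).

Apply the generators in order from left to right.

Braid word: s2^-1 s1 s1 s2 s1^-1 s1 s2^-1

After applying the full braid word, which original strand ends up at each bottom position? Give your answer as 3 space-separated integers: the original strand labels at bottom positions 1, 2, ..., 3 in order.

Gen 1 (s2^-1): strand 2 crosses under strand 3. Perm now: [1 3 2]
Gen 2 (s1): strand 1 crosses over strand 3. Perm now: [3 1 2]
Gen 3 (s1): strand 3 crosses over strand 1. Perm now: [1 3 2]
Gen 4 (s2): strand 3 crosses over strand 2. Perm now: [1 2 3]
Gen 5 (s1^-1): strand 1 crosses under strand 2. Perm now: [2 1 3]
Gen 6 (s1): strand 2 crosses over strand 1. Perm now: [1 2 3]
Gen 7 (s2^-1): strand 2 crosses under strand 3. Perm now: [1 3 2]

Answer: 1 3 2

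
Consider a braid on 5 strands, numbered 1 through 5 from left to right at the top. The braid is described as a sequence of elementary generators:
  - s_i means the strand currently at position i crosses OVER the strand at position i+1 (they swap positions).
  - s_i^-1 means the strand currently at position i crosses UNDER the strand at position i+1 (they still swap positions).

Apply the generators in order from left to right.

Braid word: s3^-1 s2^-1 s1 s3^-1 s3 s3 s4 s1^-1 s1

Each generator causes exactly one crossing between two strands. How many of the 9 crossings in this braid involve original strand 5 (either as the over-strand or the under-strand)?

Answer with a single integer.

Gen 1: crossing 3x4. Involves strand 5? no. Count so far: 0
Gen 2: crossing 2x4. Involves strand 5? no. Count so far: 0
Gen 3: crossing 1x4. Involves strand 5? no. Count so far: 0
Gen 4: crossing 2x3. Involves strand 5? no. Count so far: 0
Gen 5: crossing 3x2. Involves strand 5? no. Count so far: 0
Gen 6: crossing 2x3. Involves strand 5? no. Count so far: 0
Gen 7: crossing 2x5. Involves strand 5? yes. Count so far: 1
Gen 8: crossing 4x1. Involves strand 5? no. Count so far: 1
Gen 9: crossing 1x4. Involves strand 5? no. Count so far: 1

Answer: 1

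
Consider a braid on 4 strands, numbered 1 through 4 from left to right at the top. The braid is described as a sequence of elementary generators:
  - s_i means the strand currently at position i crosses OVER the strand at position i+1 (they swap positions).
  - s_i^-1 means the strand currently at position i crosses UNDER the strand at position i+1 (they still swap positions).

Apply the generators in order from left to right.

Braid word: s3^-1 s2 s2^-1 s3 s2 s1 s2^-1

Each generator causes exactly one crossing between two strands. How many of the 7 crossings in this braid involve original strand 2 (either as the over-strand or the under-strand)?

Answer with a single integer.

Answer: 4

Derivation:
Gen 1: crossing 3x4. Involves strand 2? no. Count so far: 0
Gen 2: crossing 2x4. Involves strand 2? yes. Count so far: 1
Gen 3: crossing 4x2. Involves strand 2? yes. Count so far: 2
Gen 4: crossing 4x3. Involves strand 2? no. Count so far: 2
Gen 5: crossing 2x3. Involves strand 2? yes. Count so far: 3
Gen 6: crossing 1x3. Involves strand 2? no. Count so far: 3
Gen 7: crossing 1x2. Involves strand 2? yes. Count so far: 4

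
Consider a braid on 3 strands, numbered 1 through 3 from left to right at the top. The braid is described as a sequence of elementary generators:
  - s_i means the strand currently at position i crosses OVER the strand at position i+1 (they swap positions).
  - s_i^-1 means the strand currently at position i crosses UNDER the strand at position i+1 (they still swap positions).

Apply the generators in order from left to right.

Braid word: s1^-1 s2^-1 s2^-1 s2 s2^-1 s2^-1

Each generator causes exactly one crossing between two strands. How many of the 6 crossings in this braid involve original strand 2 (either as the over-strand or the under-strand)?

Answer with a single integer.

Gen 1: crossing 1x2. Involves strand 2? yes. Count so far: 1
Gen 2: crossing 1x3. Involves strand 2? no. Count so far: 1
Gen 3: crossing 3x1. Involves strand 2? no. Count so far: 1
Gen 4: crossing 1x3. Involves strand 2? no. Count so far: 1
Gen 5: crossing 3x1. Involves strand 2? no. Count so far: 1
Gen 6: crossing 1x3. Involves strand 2? no. Count so far: 1

Answer: 1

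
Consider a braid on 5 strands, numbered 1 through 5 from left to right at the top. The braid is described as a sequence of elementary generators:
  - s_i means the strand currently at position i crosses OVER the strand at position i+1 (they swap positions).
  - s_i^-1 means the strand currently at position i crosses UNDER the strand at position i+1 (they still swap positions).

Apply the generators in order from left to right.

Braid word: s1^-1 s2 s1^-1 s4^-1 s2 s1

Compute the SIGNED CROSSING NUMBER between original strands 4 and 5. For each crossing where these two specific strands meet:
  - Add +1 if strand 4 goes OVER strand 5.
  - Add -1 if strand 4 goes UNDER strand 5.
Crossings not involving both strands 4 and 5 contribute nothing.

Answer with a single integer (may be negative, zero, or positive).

Gen 1: crossing 1x2. Both 4&5? no. Sum: 0
Gen 2: crossing 1x3. Both 4&5? no. Sum: 0
Gen 3: crossing 2x3. Both 4&5? no. Sum: 0
Gen 4: 4 under 5. Both 4&5? yes. Contrib: -1. Sum: -1
Gen 5: crossing 2x1. Both 4&5? no. Sum: -1
Gen 6: crossing 3x1. Both 4&5? no. Sum: -1

Answer: -1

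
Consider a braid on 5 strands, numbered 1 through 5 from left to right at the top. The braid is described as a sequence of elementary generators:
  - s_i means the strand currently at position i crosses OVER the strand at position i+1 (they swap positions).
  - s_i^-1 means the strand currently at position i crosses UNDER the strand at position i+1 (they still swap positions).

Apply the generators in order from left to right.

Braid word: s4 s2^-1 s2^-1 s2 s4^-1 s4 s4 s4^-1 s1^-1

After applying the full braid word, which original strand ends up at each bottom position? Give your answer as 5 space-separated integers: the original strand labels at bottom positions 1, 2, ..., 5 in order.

Gen 1 (s4): strand 4 crosses over strand 5. Perm now: [1 2 3 5 4]
Gen 2 (s2^-1): strand 2 crosses under strand 3. Perm now: [1 3 2 5 4]
Gen 3 (s2^-1): strand 3 crosses under strand 2. Perm now: [1 2 3 5 4]
Gen 4 (s2): strand 2 crosses over strand 3. Perm now: [1 3 2 5 4]
Gen 5 (s4^-1): strand 5 crosses under strand 4. Perm now: [1 3 2 4 5]
Gen 6 (s4): strand 4 crosses over strand 5. Perm now: [1 3 2 5 4]
Gen 7 (s4): strand 5 crosses over strand 4. Perm now: [1 3 2 4 5]
Gen 8 (s4^-1): strand 4 crosses under strand 5. Perm now: [1 3 2 5 4]
Gen 9 (s1^-1): strand 1 crosses under strand 3. Perm now: [3 1 2 5 4]

Answer: 3 1 2 5 4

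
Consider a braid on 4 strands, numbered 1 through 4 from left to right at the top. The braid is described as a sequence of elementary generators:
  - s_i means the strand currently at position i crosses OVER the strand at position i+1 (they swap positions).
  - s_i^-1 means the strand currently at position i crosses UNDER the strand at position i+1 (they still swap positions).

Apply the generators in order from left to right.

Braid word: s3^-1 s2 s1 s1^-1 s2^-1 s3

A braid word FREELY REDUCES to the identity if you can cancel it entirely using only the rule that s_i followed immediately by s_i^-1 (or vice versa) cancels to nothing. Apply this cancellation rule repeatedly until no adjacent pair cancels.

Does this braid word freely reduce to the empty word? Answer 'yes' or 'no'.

Answer: yes

Derivation:
Gen 1 (s3^-1): push. Stack: [s3^-1]
Gen 2 (s2): push. Stack: [s3^-1 s2]
Gen 3 (s1): push. Stack: [s3^-1 s2 s1]
Gen 4 (s1^-1): cancels prior s1. Stack: [s3^-1 s2]
Gen 5 (s2^-1): cancels prior s2. Stack: [s3^-1]
Gen 6 (s3): cancels prior s3^-1. Stack: []
Reduced word: (empty)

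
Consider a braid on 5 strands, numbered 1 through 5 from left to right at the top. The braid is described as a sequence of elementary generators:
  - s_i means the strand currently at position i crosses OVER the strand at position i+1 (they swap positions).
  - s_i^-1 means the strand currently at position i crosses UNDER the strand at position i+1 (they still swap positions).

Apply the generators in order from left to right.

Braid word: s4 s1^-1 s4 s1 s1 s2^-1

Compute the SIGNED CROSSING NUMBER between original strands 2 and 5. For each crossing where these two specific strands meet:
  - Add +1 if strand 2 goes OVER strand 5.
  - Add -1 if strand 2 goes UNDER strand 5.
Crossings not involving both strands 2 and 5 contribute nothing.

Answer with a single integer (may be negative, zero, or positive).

Gen 1: crossing 4x5. Both 2&5? no. Sum: 0
Gen 2: crossing 1x2. Both 2&5? no. Sum: 0
Gen 3: crossing 5x4. Both 2&5? no. Sum: 0
Gen 4: crossing 2x1. Both 2&5? no. Sum: 0
Gen 5: crossing 1x2. Both 2&5? no. Sum: 0
Gen 6: crossing 1x3. Both 2&5? no. Sum: 0

Answer: 0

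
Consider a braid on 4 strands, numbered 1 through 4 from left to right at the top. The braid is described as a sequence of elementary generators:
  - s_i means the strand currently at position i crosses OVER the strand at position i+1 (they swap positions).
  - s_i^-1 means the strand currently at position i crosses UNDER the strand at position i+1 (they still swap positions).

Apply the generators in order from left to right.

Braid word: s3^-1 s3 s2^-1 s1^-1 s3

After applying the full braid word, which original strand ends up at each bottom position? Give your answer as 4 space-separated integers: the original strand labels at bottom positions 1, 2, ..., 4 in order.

Answer: 3 1 4 2

Derivation:
Gen 1 (s3^-1): strand 3 crosses under strand 4. Perm now: [1 2 4 3]
Gen 2 (s3): strand 4 crosses over strand 3. Perm now: [1 2 3 4]
Gen 3 (s2^-1): strand 2 crosses under strand 3. Perm now: [1 3 2 4]
Gen 4 (s1^-1): strand 1 crosses under strand 3. Perm now: [3 1 2 4]
Gen 5 (s3): strand 2 crosses over strand 4. Perm now: [3 1 4 2]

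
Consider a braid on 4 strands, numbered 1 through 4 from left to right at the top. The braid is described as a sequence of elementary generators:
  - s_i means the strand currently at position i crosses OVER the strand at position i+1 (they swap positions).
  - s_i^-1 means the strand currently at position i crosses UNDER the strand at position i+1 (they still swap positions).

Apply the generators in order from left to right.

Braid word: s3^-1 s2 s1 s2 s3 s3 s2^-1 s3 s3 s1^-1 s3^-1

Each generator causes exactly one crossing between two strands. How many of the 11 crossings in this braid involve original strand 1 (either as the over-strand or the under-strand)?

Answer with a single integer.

Gen 1: crossing 3x4. Involves strand 1? no. Count so far: 0
Gen 2: crossing 2x4. Involves strand 1? no. Count so far: 0
Gen 3: crossing 1x4. Involves strand 1? yes. Count so far: 1
Gen 4: crossing 1x2. Involves strand 1? yes. Count so far: 2
Gen 5: crossing 1x3. Involves strand 1? yes. Count so far: 3
Gen 6: crossing 3x1. Involves strand 1? yes. Count so far: 4
Gen 7: crossing 2x1. Involves strand 1? yes. Count so far: 5
Gen 8: crossing 2x3. Involves strand 1? no. Count so far: 5
Gen 9: crossing 3x2. Involves strand 1? no. Count so far: 5
Gen 10: crossing 4x1. Involves strand 1? yes. Count so far: 6
Gen 11: crossing 2x3. Involves strand 1? no. Count so far: 6

Answer: 6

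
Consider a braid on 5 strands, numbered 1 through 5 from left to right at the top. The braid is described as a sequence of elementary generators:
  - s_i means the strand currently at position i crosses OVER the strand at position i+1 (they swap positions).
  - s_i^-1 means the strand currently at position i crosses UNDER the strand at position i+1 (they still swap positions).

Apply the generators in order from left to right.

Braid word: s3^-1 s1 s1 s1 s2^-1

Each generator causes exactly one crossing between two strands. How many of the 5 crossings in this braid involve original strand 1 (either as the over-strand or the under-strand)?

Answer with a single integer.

Answer: 4

Derivation:
Gen 1: crossing 3x4. Involves strand 1? no. Count so far: 0
Gen 2: crossing 1x2. Involves strand 1? yes. Count so far: 1
Gen 3: crossing 2x1. Involves strand 1? yes. Count so far: 2
Gen 4: crossing 1x2. Involves strand 1? yes. Count so far: 3
Gen 5: crossing 1x4. Involves strand 1? yes. Count so far: 4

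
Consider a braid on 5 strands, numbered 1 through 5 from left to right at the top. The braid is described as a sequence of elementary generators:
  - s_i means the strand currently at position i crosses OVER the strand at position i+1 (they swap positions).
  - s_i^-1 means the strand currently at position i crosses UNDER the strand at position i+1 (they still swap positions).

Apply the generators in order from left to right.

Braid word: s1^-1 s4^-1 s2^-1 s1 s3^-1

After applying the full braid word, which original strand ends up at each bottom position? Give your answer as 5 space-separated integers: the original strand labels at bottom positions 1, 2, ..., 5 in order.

Answer: 3 2 5 1 4

Derivation:
Gen 1 (s1^-1): strand 1 crosses under strand 2. Perm now: [2 1 3 4 5]
Gen 2 (s4^-1): strand 4 crosses under strand 5. Perm now: [2 1 3 5 4]
Gen 3 (s2^-1): strand 1 crosses under strand 3. Perm now: [2 3 1 5 4]
Gen 4 (s1): strand 2 crosses over strand 3. Perm now: [3 2 1 5 4]
Gen 5 (s3^-1): strand 1 crosses under strand 5. Perm now: [3 2 5 1 4]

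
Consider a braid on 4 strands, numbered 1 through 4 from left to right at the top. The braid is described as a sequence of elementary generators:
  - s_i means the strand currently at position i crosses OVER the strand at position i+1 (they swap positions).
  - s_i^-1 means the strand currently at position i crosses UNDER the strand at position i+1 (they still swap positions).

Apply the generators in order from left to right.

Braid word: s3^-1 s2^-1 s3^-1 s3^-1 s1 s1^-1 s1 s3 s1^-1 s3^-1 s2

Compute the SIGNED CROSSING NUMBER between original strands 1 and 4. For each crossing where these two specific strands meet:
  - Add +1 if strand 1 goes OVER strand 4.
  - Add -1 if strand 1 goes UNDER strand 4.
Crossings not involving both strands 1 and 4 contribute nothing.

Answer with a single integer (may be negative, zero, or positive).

Answer: 4

Derivation:
Gen 1: crossing 3x4. Both 1&4? no. Sum: 0
Gen 2: crossing 2x4. Both 1&4? no. Sum: 0
Gen 3: crossing 2x3. Both 1&4? no. Sum: 0
Gen 4: crossing 3x2. Both 1&4? no. Sum: 0
Gen 5: 1 over 4. Both 1&4? yes. Contrib: +1. Sum: 1
Gen 6: 4 under 1. Both 1&4? yes. Contrib: +1. Sum: 2
Gen 7: 1 over 4. Both 1&4? yes. Contrib: +1. Sum: 3
Gen 8: crossing 2x3. Both 1&4? no. Sum: 3
Gen 9: 4 under 1. Both 1&4? yes. Contrib: +1. Sum: 4
Gen 10: crossing 3x2. Both 1&4? no. Sum: 4
Gen 11: crossing 4x2. Both 1&4? no. Sum: 4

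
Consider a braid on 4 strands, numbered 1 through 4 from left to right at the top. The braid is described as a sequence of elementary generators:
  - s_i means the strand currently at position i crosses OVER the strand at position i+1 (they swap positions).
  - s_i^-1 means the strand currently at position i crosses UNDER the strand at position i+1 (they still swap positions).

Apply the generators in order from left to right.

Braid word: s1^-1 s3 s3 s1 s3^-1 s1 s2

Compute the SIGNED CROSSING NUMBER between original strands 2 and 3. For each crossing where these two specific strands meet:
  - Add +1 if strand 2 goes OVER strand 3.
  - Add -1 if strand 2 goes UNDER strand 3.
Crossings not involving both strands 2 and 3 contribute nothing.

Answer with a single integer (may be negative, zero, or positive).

Answer: 0

Derivation:
Gen 1: crossing 1x2. Both 2&3? no. Sum: 0
Gen 2: crossing 3x4. Both 2&3? no. Sum: 0
Gen 3: crossing 4x3. Both 2&3? no. Sum: 0
Gen 4: crossing 2x1. Both 2&3? no. Sum: 0
Gen 5: crossing 3x4. Both 2&3? no. Sum: 0
Gen 6: crossing 1x2. Both 2&3? no. Sum: 0
Gen 7: crossing 1x4. Both 2&3? no. Sum: 0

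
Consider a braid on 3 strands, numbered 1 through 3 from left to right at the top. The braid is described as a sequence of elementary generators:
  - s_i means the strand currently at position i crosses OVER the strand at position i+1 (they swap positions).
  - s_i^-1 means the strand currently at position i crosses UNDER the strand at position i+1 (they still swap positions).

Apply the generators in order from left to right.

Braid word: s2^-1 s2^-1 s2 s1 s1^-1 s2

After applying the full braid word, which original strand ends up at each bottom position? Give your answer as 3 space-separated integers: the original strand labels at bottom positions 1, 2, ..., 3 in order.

Gen 1 (s2^-1): strand 2 crosses under strand 3. Perm now: [1 3 2]
Gen 2 (s2^-1): strand 3 crosses under strand 2. Perm now: [1 2 3]
Gen 3 (s2): strand 2 crosses over strand 3. Perm now: [1 3 2]
Gen 4 (s1): strand 1 crosses over strand 3. Perm now: [3 1 2]
Gen 5 (s1^-1): strand 3 crosses under strand 1. Perm now: [1 3 2]
Gen 6 (s2): strand 3 crosses over strand 2. Perm now: [1 2 3]

Answer: 1 2 3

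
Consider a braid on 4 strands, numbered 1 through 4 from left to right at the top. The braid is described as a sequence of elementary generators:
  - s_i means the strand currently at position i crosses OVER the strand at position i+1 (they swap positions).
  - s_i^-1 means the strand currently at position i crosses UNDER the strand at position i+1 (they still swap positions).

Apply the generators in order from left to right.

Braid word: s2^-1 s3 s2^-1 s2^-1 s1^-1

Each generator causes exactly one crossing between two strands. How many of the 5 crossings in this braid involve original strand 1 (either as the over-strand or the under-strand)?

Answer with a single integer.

Gen 1: crossing 2x3. Involves strand 1? no. Count so far: 0
Gen 2: crossing 2x4. Involves strand 1? no. Count so far: 0
Gen 3: crossing 3x4. Involves strand 1? no. Count so far: 0
Gen 4: crossing 4x3. Involves strand 1? no. Count so far: 0
Gen 5: crossing 1x3. Involves strand 1? yes. Count so far: 1

Answer: 1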